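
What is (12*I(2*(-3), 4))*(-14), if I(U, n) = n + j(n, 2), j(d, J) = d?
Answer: -1344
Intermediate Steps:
I(U, n) = 2*n (I(U, n) = n + n = 2*n)
(12*I(2*(-3), 4))*(-14) = (12*(2*4))*(-14) = (12*8)*(-14) = 96*(-14) = -1344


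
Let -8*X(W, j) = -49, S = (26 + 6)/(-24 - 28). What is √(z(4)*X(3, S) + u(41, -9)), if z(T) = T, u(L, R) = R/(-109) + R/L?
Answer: √1946312066/8938 ≈ 4.9359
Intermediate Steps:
u(L, R) = -R/109 + R/L (u(L, R) = R*(-1/109) + R/L = -R/109 + R/L)
S = -8/13 (S = 32/(-52) = 32*(-1/52) = -8/13 ≈ -0.61539)
X(W, j) = 49/8 (X(W, j) = -⅛*(-49) = 49/8)
√(z(4)*X(3, S) + u(41, -9)) = √(4*(49/8) + (-1/109*(-9) - 9/41)) = √(49/2 + (9/109 - 9*1/41)) = √(49/2 + (9/109 - 9/41)) = √(49/2 - 612/4469) = √(217757/8938) = √1946312066/8938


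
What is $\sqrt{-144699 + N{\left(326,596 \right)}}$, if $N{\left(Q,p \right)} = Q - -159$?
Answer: $i \sqrt{144214} \approx 379.76 i$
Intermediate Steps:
$N{\left(Q,p \right)} = 159 + Q$ ($N{\left(Q,p \right)} = Q + 159 = 159 + Q$)
$\sqrt{-144699 + N{\left(326,596 \right)}} = \sqrt{-144699 + \left(159 + 326\right)} = \sqrt{-144699 + 485} = \sqrt{-144214} = i \sqrt{144214}$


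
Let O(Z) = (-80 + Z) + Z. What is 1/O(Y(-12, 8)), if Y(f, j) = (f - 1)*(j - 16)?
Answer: 1/128 ≈ 0.0078125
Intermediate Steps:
Y(f, j) = (-1 + f)*(-16 + j)
O(Z) = -80 + 2*Z
1/O(Y(-12, 8)) = 1/(-80 + 2*(16 - 1*8 - 16*(-12) - 12*8)) = 1/(-80 + 2*(16 - 8 + 192 - 96)) = 1/(-80 + 2*104) = 1/(-80 + 208) = 1/128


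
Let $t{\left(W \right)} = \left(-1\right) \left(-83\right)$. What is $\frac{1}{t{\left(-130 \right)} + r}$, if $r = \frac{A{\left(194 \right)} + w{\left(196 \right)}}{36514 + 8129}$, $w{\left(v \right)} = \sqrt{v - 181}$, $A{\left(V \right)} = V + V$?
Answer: $\frac{165436109751}{13732634943034} - \frac{44643 \sqrt{15}}{13732634943034} \approx 0.012047$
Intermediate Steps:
$t{\left(W \right)} = 83$
$A{\left(V \right)} = 2 V$
$w{\left(v \right)} = \sqrt{-181 + v}$
$r = \frac{388}{44643} + \frac{\sqrt{15}}{44643}$ ($r = \frac{2 \cdot 194 + \sqrt{-181 + 196}}{36514 + 8129} = \frac{388 + \sqrt{15}}{44643} = \left(388 + \sqrt{15}\right) \frac{1}{44643} = \frac{388}{44643} + \frac{\sqrt{15}}{44643} \approx 0.0087779$)
$\frac{1}{t{\left(-130 \right)} + r} = \frac{1}{83 + \left(\frac{388}{44643} + \frac{\sqrt{15}}{44643}\right)} = \frac{1}{\frac{3705757}{44643} + \frac{\sqrt{15}}{44643}}$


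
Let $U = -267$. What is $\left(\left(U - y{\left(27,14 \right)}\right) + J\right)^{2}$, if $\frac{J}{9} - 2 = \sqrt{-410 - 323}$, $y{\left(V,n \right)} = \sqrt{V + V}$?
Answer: $9 \left(83 + \sqrt{6} - 3 i \sqrt{733}\right)^{2} \approx 6341.5 - 1.2493 \cdot 10^{5} i$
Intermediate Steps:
$y{\left(V,n \right)} = \sqrt{2} \sqrt{V}$ ($y{\left(V,n \right)} = \sqrt{2 V} = \sqrt{2} \sqrt{V}$)
$J = 18 + 9 i \sqrt{733}$ ($J = 18 + 9 \sqrt{-410 - 323} = 18 + 9 \sqrt{-733} = 18 + 9 i \sqrt{733} \approx 18.0 + 243.67 i$)
$\left(\left(U - y{\left(27,14 \right)}\right) + J\right)^{2} = \left(\left(-267 - \sqrt{2} \sqrt{27}\right) + \left(18 + 9 i \sqrt{733}\right)\right)^{2} = \left(\left(-267 - \sqrt{2} \cdot 3 \sqrt{3}\right) + \left(18 + 9 i \sqrt{733}\right)\right)^{2} = \left(\left(-267 - 3 \sqrt{6}\right) + \left(18 + 9 i \sqrt{733}\right)\right)^{2} = \left(-249 - 3 \sqrt{6} + 9 i \sqrt{733}\right)^{2}$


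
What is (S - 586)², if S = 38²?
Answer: 736164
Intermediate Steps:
S = 1444
(S - 586)² = (1444 - 586)² = 858² = 736164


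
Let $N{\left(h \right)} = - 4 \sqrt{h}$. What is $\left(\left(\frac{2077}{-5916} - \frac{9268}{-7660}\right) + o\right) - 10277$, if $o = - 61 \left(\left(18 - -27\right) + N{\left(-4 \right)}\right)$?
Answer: $- \frac{147518331163}{11329140} + 488 i \approx -13021.0 + 488.0 i$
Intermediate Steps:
$o = -2745 + 488 i$ ($o = - 61 \left(\left(18 - -27\right) - 4 \sqrt{-4}\right) = - 61 \left(\left(18 + 27\right) - 4 \cdot 2 i\right) = - 61 \left(45 - 8 i\right) = -2745 + 488 i \approx -2745.0 + 488.0 i$)
$\left(\left(\frac{2077}{-5916} - \frac{9268}{-7660}\right) + o\right) - 10277 = \left(\left(\frac{2077}{-5916} - \frac{9268}{-7660}\right) - \left(2745 - 488 i\right)\right) - 10277 = \left(\left(2077 \left(- \frac{1}{5916}\right) - - \frac{2317}{1915}\right) - \left(2745 - 488 i\right)\right) - 10277 = \left(\left(- \frac{2077}{5916} + \frac{2317}{1915}\right) - \left(2745 - 488 i\right)\right) - 10277 = \left(\frac{9729917}{11329140} - \left(2745 - 488 i\right)\right) - 10277 = \left(- \frac{31088759383}{11329140} + 488 i\right) - 10277 = - \frac{147518331163}{11329140} + 488 i$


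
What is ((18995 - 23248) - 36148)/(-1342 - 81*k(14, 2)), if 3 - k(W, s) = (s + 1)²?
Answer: 40401/856 ≈ 47.197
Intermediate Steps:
k(W, s) = 3 - (1 + s)² (k(W, s) = 3 - (s + 1)² = 3 - (1 + s)²)
((18995 - 23248) - 36148)/(-1342 - 81*k(14, 2)) = ((18995 - 23248) - 36148)/(-1342 - 81*(3 - (1 + 2)²)) = (-4253 - 36148)/(-1342 - 81*(3 - 1*3²)) = -40401/(-1342 - 81*(3 - 1*9)) = -40401/(-1342 - 81*(3 - 9)) = -40401/(-1342 - 81*(-6)) = -40401/(-1342 + 486) = -40401/(-856) = -40401*(-1/856) = 40401/856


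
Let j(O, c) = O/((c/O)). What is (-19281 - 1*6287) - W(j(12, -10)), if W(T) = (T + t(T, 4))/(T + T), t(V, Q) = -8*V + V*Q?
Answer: -51133/2 ≈ -25567.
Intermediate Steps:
t(V, Q) = -8*V + Q*V
j(O, c) = O²/c (j(O, c) = O*(O/c) = O²/c)
W(T) = -3/2 (W(T) = (T + T*(-8 + 4))/(T + T) = (T + T*(-4))/((2*T)) = (T - 4*T)*(1/(2*T)) = (-3*T)*(1/(2*T)) = -3/2)
(-19281 - 1*6287) - W(j(12, -10)) = (-19281 - 1*6287) - 1*(-3/2) = (-19281 - 6287) + 3/2 = -25568 + 3/2 = -51133/2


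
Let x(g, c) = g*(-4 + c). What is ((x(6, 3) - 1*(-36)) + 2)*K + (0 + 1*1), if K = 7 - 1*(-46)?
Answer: 1697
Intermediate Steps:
K = 53 (K = 7 + 46 = 53)
((x(6, 3) - 1*(-36)) + 2)*K + (0 + 1*1) = ((6*(-4 + 3) - 1*(-36)) + 2)*53 + (0 + 1*1) = ((6*(-1) + 36) + 2)*53 + (0 + 1) = ((-6 + 36) + 2)*53 + 1 = (30 + 2)*53 + 1 = 32*53 + 1 = 1696 + 1 = 1697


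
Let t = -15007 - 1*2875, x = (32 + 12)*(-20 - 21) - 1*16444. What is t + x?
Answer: -36130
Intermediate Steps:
x = -18248 (x = 44*(-41) - 16444 = -1804 - 16444 = -18248)
t = -17882 (t = -15007 - 2875 = -17882)
t + x = -17882 - 18248 = -36130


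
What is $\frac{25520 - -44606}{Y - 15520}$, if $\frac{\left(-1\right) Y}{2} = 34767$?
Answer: $- \frac{35063}{42527} \approx -0.82449$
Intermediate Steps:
$Y = -69534$ ($Y = \left(-2\right) 34767 = -69534$)
$\frac{25520 - -44606}{Y - 15520} = \frac{25520 - -44606}{-69534 - 15520} = \frac{25520 + 44606}{-85054} = 70126 \left(- \frac{1}{85054}\right) = - \frac{35063}{42527}$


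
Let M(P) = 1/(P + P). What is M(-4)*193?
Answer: -193/8 ≈ -24.125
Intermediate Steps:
M(P) = 1/(2*P)
M(-4)*193 = ((½)/(-4))*193 = ((½)*(-¼))*193 = -⅛*193 = -193/8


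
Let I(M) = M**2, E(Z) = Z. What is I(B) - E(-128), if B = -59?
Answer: 3609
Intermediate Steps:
I(B) - E(-128) = (-59)**2 - 1*(-128) = 3481 + 128 = 3609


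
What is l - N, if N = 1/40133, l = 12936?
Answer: 519160487/40133 ≈ 12936.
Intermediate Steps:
N = 1/40133 ≈ 2.4917e-5
l - N = 12936 - 1*1/40133 = 12936 - 1/40133 = 519160487/40133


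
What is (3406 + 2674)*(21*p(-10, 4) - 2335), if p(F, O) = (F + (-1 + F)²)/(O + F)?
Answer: -16558880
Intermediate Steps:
p(F, O) = (F + (-1 + F)²)/(F + O)
(3406 + 2674)*(21*p(-10, 4) - 2335) = (3406 + 2674)*(21*((-10 + (-1 - 10)²)/(-10 + 4)) - 2335) = 6080*(21*((-10 + (-11)²)/(-6)) - 2335) = 6080*(21*(-(-10 + 121)/6) - 2335) = 6080*(21*(-⅙*111) - 2335) = 6080*(21*(-37/2) - 2335) = 6080*(-777/2 - 2335) = 6080*(-5447/2) = -16558880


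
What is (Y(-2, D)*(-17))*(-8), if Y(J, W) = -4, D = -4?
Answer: -544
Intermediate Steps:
(Y(-2, D)*(-17))*(-8) = -4*(-17)*(-8) = 68*(-8) = -544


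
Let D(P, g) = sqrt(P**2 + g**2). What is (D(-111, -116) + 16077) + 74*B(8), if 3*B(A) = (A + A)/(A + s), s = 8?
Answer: 48305/3 + sqrt(25777) ≈ 16262.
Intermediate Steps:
B(A) = 2*A/(3*(8 + A)) (B(A) = ((A + A)/(A + 8))/3 = ((2*A)/(8 + A))/3 = (2*A/(8 + A))/3 = 2*A/(3*(8 + A)))
(D(-111, -116) + 16077) + 74*B(8) = (sqrt((-111)**2 + (-116)**2) + 16077) + 74*((2/3)*8/(8 + 8)) = (sqrt(12321 + 13456) + 16077) + 74*((2/3)*8/16) = (sqrt(25777) + 16077) + 74*((2/3)*8*(1/16)) = (16077 + sqrt(25777)) + 74*(1/3) = (16077 + sqrt(25777)) + 74/3 = 48305/3 + sqrt(25777)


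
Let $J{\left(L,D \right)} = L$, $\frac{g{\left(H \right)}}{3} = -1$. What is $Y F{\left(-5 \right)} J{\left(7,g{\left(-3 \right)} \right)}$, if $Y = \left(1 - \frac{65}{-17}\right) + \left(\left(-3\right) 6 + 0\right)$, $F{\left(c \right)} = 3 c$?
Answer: $\frac{23520}{17} \approx 1383.5$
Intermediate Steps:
$g{\left(H \right)} = -3$ ($g{\left(H \right)} = 3 \left(-1\right) = -3$)
$Y = - \frac{224}{17}$ ($Y = \left(1 - - \frac{65}{17}\right) + \left(-18 + 0\right) = \left(1 + \frac{65}{17}\right) - 18 = \frac{82}{17} - 18 = - \frac{224}{17} \approx -13.176$)
$Y F{\left(-5 \right)} J{\left(7,g{\left(-3 \right)} \right)} = - \frac{224 \cdot 3 \left(-5\right)}{17} \cdot 7 = \left(- \frac{224}{17}\right) \left(-15\right) 7 = \frac{3360}{17} \cdot 7 = \frac{23520}{17}$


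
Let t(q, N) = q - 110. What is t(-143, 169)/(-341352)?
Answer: 23/31032 ≈ 0.00074117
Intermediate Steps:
t(q, N) = -110 + q
t(-143, 169)/(-341352) = (-110 - 143)/(-341352) = -253*(-1/341352) = 23/31032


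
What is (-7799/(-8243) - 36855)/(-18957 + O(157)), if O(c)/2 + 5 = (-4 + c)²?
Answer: -303787966/229575793 ≈ -1.3233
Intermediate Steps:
O(c) = -10 + 2*(-4 + c)²
(-7799/(-8243) - 36855)/(-18957 + O(157)) = (-7799/(-8243) - 36855)/(-18957 + (-10 + 2*(-4 + 157)²)) = (-7799*(-1/8243) - 36855)/(-18957 + (-10 + 2*153²)) = (7799/8243 - 36855)/(-18957 + (-10 + 2*23409)) = -303787966/(8243*(-18957 + (-10 + 46818))) = -303787966/(8243*(-18957 + 46808)) = -303787966/8243/27851 = -303787966/8243*1/27851 = -303787966/229575793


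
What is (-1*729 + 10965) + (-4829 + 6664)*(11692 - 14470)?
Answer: -5087394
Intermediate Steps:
(-1*729 + 10965) + (-4829 + 6664)*(11692 - 14470) = (-729 + 10965) + 1835*(-2778) = 10236 - 5097630 = -5087394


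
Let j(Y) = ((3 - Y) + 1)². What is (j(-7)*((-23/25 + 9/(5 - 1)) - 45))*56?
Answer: -7397698/25 ≈ -2.9591e+5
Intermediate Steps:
j(Y) = (4 - Y)²
(j(-7)*((-23/25 + 9/(5 - 1)) - 45))*56 = ((-4 - 7)²*((-23/25 + 9/(5 - 1)) - 45))*56 = ((-11)²*((-23*1/25 + 9/4) - 45))*56 = (121*((-23/25 + 9*(¼)) - 45))*56 = (121*((-23/25 + 9/4) - 45))*56 = (121*(133/100 - 45))*56 = (121*(-4367/100))*56 = -528407/100*56 = -7397698/25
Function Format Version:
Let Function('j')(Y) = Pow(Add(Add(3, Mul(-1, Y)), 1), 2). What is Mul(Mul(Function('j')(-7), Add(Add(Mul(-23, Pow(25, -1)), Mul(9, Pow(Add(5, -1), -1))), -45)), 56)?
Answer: Rational(-7397698, 25) ≈ -2.9591e+5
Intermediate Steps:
Function('j')(Y) = Pow(Add(4, Mul(-1, Y)), 2)
Mul(Mul(Function('j')(-7), Add(Add(Mul(-23, Pow(25, -1)), Mul(9, Pow(Add(5, -1), -1))), -45)), 56) = Mul(Mul(Pow(Add(-4, -7), 2), Add(Add(Mul(-23, Pow(25, -1)), Mul(9, Pow(Add(5, -1), -1))), -45)), 56) = Mul(Mul(Pow(-11, 2), Add(Add(Mul(-23, Rational(1, 25)), Mul(9, Pow(4, -1))), -45)), 56) = Mul(Mul(121, Add(Add(Rational(-23, 25), Mul(9, Rational(1, 4))), -45)), 56) = Mul(Mul(121, Add(Add(Rational(-23, 25), Rational(9, 4)), -45)), 56) = Mul(Mul(121, Add(Rational(133, 100), -45)), 56) = Mul(Mul(121, Rational(-4367, 100)), 56) = Mul(Rational(-528407, 100), 56) = Rational(-7397698, 25)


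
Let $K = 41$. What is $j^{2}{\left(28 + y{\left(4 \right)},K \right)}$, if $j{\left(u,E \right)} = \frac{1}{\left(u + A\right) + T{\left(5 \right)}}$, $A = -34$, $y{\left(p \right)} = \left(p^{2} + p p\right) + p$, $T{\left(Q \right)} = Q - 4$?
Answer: $\frac{1}{961} \approx 0.0010406$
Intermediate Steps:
$T{\left(Q \right)} = -4 + Q$
$y{\left(p \right)} = p + 2 p^{2}$ ($y{\left(p \right)} = \left(p^{2} + p^{2}\right) + p = 2 p^{2} + p = p + 2 p^{2}$)
$j{\left(u,E \right)} = \frac{1}{-33 + u}$ ($j{\left(u,E \right)} = \frac{1}{\left(u - 34\right) + \left(-4 + 5\right)} = \frac{1}{\left(-34 + u\right) + 1} = \frac{1}{-33 + u}$)
$j^{2}{\left(28 + y{\left(4 \right)},K \right)} = \left(\frac{1}{-33 + \left(28 + 4 \left(1 + 2 \cdot 4\right)\right)}\right)^{2} = \left(\frac{1}{-33 + \left(28 + 4 \left(1 + 8\right)\right)}\right)^{2} = \left(\frac{1}{-33 + \left(28 + 4 \cdot 9\right)}\right)^{2} = \left(\frac{1}{-33 + \left(28 + 36\right)}\right)^{2} = \left(\frac{1}{-33 + 64}\right)^{2} = \left(\frac{1}{31}\right)^{2} = \frac{1}{961}$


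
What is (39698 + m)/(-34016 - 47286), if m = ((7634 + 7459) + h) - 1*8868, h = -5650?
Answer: -40273/81302 ≈ -0.49535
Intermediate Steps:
m = 575 (m = ((7634 + 7459) - 5650) - 1*8868 = (15093 - 5650) - 8868 = 9443 - 8868 = 575)
(39698 + m)/(-34016 - 47286) = (39698 + 575)/(-34016 - 47286) = 40273/(-81302) = 40273*(-1/81302) = -40273/81302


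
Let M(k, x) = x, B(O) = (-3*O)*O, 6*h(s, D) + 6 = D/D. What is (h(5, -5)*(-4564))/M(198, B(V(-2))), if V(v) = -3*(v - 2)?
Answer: -5705/648 ≈ -8.8040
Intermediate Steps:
h(s, D) = -⅚ (h(s, D) = -1 + (D/D)/6 = -1 + (⅙)*1 = -1 + ⅙ = -⅚)
V(v) = 6 - 3*v (V(v) = -3*(-2 + v) = 6 - 3*v)
B(O) = -3*O²
(h(5, -5)*(-4564))/M(198, B(V(-2))) = (-⅚*(-4564))/((-3*(6 - 3*(-2))²)) = 11410/(3*((-3*(6 + 6)²))) = 11410/(3*((-3*12²))) = 11410/(3*((-3*144))) = (11410/3)/(-432) = (11410/3)*(-1/432) = -5705/648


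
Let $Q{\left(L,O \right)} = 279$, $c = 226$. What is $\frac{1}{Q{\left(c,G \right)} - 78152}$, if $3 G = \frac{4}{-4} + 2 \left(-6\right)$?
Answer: $- \frac{1}{77873} \approx -1.2841 \cdot 10^{-5}$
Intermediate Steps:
$G = - \frac{13}{3}$ ($G = \frac{\frac{4}{-4} + 2 \left(-6\right)}{3} = \frac{4 \left(- \frac{1}{4}\right) - 12}{3} = \frac{-1 - 12}{3} = \frac{1}{3} \left(-13\right) = - \frac{13}{3} \approx -4.3333$)
$\frac{1}{Q{\left(c,G \right)} - 78152} = \frac{1}{279 - 78152} = \frac{1}{-77873} = - \frac{1}{77873}$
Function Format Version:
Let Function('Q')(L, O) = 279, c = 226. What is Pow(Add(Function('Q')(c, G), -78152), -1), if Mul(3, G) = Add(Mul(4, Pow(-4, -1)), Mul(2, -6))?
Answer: Rational(-1, 77873) ≈ -1.2841e-5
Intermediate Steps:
G = Rational(-13, 3) (G = Mul(Rational(1, 3), Add(Mul(4, Pow(-4, -1)), Mul(2, -6))) = Mul(Rational(1, 3), Add(Mul(4, Rational(-1, 4)), -12)) = Mul(Rational(1, 3), Add(-1, -12)) = Mul(Rational(1, 3), -13) = Rational(-13, 3) ≈ -4.3333)
Pow(Add(Function('Q')(c, G), -78152), -1) = Pow(Add(279, -78152), -1) = Pow(-77873, -1) = Rational(-1, 77873)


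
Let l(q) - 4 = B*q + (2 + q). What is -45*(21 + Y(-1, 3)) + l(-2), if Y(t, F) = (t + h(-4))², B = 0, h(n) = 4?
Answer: -1346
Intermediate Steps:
Y(t, F) = (4 + t)² (Y(t, F) = (t + 4)² = (4 + t)²)
l(q) = 6 + q (l(q) = 4 + (0*q + (2 + q)) = 4 + (0 + (2 + q)) = 4 + (2 + q) = 6 + q)
-45*(21 + Y(-1, 3)) + l(-2) = -45*(21 + (4 - 1)²) + (6 - 2) = -45*(21 + 3²) + 4 = -45*(21 + 9) + 4 = -45*30 + 4 = -1350 + 4 = -1346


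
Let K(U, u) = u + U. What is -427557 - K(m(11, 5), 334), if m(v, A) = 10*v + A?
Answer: -428006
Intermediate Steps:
m(v, A) = A + 10*v
K(U, u) = U + u
-427557 - K(m(11, 5), 334) = -427557 - ((5 + 10*11) + 334) = -427557 - ((5 + 110) + 334) = -427557 - (115 + 334) = -427557 - 1*449 = -427557 - 449 = -428006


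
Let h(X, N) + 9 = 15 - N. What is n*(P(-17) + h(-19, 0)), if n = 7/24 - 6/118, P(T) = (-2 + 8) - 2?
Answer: 1705/708 ≈ 2.4082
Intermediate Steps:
h(X, N) = 6 - N (h(X, N) = -9 + (15 - N) = 6 - N)
P(T) = 4 (P(T) = 6 - 2 = 4)
n = 341/1416 (n = 7*(1/24) - 6*1/118 = 7/24 - 3/59 = 341/1416 ≈ 0.24082)
n*(P(-17) + h(-19, 0)) = 341*(4 + (6 - 1*0))/1416 = 341*(4 + (6 + 0))/1416 = 341*(4 + 6)/1416 = (341/1416)*10 = 1705/708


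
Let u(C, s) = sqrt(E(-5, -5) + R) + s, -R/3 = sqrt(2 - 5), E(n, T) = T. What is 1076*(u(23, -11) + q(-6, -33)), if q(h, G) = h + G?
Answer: -53800 + 1076*sqrt(-5 - 3*I*sqrt(3)) ≈ -52669.0 - 2658.7*I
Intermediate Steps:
q(h, G) = G + h
R = -3*I*sqrt(3) (R = -3*sqrt(2 - 5) = -3*I*sqrt(3) ≈ -5.1962*I)
u(C, s) = s + sqrt(-5 - 3*I*sqrt(3)) (u(C, s) = sqrt(-5 - 3*I*sqrt(3)) + s = s + sqrt(-5 - 3*I*sqrt(3)))
1076*(u(23, -11) + q(-6, -33)) = 1076*((-11 + sqrt(-5 - 3*I*sqrt(3))) + (-33 - 6)) = 1076*((-11 + sqrt(-5 - 3*I*sqrt(3))) - 39) = 1076*(-50 + sqrt(-5 - 3*I*sqrt(3))) = -53800 + 1076*sqrt(-5 - 3*I*sqrt(3))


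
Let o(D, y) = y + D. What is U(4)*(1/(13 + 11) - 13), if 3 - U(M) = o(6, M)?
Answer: 2177/24 ≈ 90.708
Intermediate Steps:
o(D, y) = D + y
U(M) = -3 - M (U(M) = 3 - (6 + M) = 3 + (-6 - M) = -3 - M)
U(4)*(1/(13 + 11) - 13) = (-3 - 1*4)*(1/(13 + 11) - 13) = (-3 - 4)*(1/24 - 13) = -7*(1/24 - 13) = -7*(-311/24) = 2177/24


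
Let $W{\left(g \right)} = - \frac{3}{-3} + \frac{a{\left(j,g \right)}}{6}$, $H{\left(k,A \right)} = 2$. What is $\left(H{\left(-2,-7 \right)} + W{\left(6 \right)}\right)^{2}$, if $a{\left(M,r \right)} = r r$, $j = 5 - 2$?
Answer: $81$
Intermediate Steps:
$j = 3$
$a{\left(M,r \right)} = r^{2}$
$W{\left(g \right)} = 1 + \frac{g^{2}}{6}$ ($W{\left(g \right)} = - \frac{3}{-3} + \frac{g^{2}}{6} = \left(-3\right) \left(- \frac{1}{3}\right) + g^{2} \cdot \frac{1}{6} = 1 + \frac{g^{2}}{6}$)
$\left(H{\left(-2,-7 \right)} + W{\left(6 \right)}\right)^{2} = \left(2 + \left(1 + \frac{6^{2}}{6}\right)\right)^{2} = \left(2 + \left(1 + \frac{1}{6} \cdot 36\right)\right)^{2} = \left(2 + \left(1 + 6\right)\right)^{2} = \left(2 + 7\right)^{2} = 9^{2} = 81$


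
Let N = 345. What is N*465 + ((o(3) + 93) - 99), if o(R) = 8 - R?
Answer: 160424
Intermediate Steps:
N*465 + ((o(3) + 93) - 99) = 345*465 + (((8 - 1*3) + 93) - 99) = 160425 + (((8 - 3) + 93) - 99) = 160425 + ((5 + 93) - 99) = 160425 + (98 - 99) = 160425 - 1 = 160424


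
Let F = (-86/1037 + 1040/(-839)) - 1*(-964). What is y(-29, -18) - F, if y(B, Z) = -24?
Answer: -858451850/870043 ≈ -986.68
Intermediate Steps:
F = 837570818/870043 (F = (-86*1/1037 + 1040*(-1/839)) + 964 = (-86/1037 - 1040/839) + 964 = -1150634/870043 + 964 = 837570818/870043 ≈ 962.68)
y(-29, -18) - F = -24 - 1*837570818/870043 = -24 - 837570818/870043 = -858451850/870043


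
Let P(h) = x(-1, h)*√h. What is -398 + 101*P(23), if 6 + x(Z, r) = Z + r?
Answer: -398 + 1616*√23 ≈ 7352.1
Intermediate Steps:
x(Z, r) = -6 + Z + r (x(Z, r) = -6 + (Z + r) = -6 + Z + r)
P(h) = √h*(-7 + h) (P(h) = (-6 - 1 + h)*√h = (-7 + h)*√h = √h*(-7 + h))
-398 + 101*P(23) = -398 + 101*(√23*(-7 + 23)) = -398 + 101*(√23*16) = -398 + 101*(16*√23) = -398 + 1616*√23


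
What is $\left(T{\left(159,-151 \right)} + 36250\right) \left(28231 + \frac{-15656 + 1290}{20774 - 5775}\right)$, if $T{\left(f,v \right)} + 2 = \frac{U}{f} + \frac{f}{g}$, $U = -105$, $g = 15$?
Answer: $\frac{4068392339554662}{3974735} \approx 1.0236 \cdot 10^{9}$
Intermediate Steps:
$T{\left(f,v \right)} = -2 - \frac{105}{f} + \frac{f}{15}$ ($T{\left(f,v \right)} = -2 + \left(- \frac{105}{f} + \frac{f}{15}\right) = -2 - \frac{105}{f} + \frac{f}{15}$)
$\left(T{\left(159,-151 \right)} + 36250\right) \left(28231 + \frac{-15656 + 1290}{20774 - 5775}\right) = \left(\left(-2 - \frac{105}{159} + \frac{1}{15} \cdot 159\right) + 36250\right) \left(28231 + \frac{-15656 + 1290}{20774 - 5775}\right) = \left(\left(-2 - \frac{35}{53} + \frac{53}{5}\right) + 36250\right) \left(28231 - \frac{14366}{14999}\right) = \left(\frac{2104}{265} + 36250\right) \left(28231 - \frac{14366}{14999}\right) = \frac{9608354}{265} \cdot \frac{423422403}{14999} = \frac{4068392339554662}{3974735}$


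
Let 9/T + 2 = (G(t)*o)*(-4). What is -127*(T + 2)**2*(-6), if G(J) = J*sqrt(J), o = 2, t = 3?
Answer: 1157585061/371522 - 71309484*sqrt(3)/185761 ≈ 2450.9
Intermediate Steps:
G(J) = J**(3/2)
T = 9/(-2 - 24*sqrt(3)) (T = 9/(-2 + (3**(3/2)*2)*(-4)) = 9/(-2 + ((3*sqrt(3))*2)*(-4)) = 9/(-2 + (6*sqrt(3))*(-4)) = 9/(-2 - 24*sqrt(3)) ≈ -0.20657)
-127*(T + 2)**2*(-6) = -127*((9/862 - 54*sqrt(3)/431) + 2)**2*(-6) = -127*(1733/862 - 54*sqrt(3)/431)**2*(-6) = 762*(1733/862 - 54*sqrt(3)/431)**2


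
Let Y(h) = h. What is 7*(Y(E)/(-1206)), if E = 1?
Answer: -7/1206 ≈ -0.0058043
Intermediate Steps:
7*(Y(E)/(-1206)) = 7*(1/(-1206)) = 7*(1*(-1/1206)) = 7*(-1/1206) = -7/1206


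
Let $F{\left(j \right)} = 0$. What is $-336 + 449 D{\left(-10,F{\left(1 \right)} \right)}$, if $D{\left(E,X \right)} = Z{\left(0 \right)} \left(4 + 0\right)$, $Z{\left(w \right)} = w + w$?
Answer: $-336$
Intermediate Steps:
$Z{\left(w \right)} = 2 w$
$D{\left(E,X \right)} = 0$ ($D{\left(E,X \right)} = 2 \cdot 0 \left(4 + 0\right) = 0 \cdot 4 = 0$)
$-336 + 449 D{\left(-10,F{\left(1 \right)} \right)} = -336 + 449 \cdot 0 = -336 + 0 = -336$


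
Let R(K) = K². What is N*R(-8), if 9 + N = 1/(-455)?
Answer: -262144/455 ≈ -576.14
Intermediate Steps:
N = -4096/455 (N = -9 + 1/(-455) = -9 - 1/455 = -4096/455 ≈ -9.0022)
N*R(-8) = -4096/455*(-8)² = -4096/455*64 = -262144/455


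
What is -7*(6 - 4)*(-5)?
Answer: 70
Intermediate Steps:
-7*(6 - 4)*(-5) = -7*2*(-5) = -14*(-5) = 70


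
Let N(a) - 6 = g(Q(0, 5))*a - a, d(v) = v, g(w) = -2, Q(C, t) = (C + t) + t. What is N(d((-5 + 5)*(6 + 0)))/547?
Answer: 6/547 ≈ 0.010969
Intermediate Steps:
Q(C, t) = C + 2*t
N(a) = 6 - 3*a (N(a) = 6 + (-2*a - a) = 6 - 3*a)
N(d((-5 + 5)*(6 + 0)))/547 = (6 - 3*(-5 + 5)*(6 + 0))/547 = (6 - 0*6)*(1/547) = (6 - 3*0)*(1/547) = (6 + 0)*(1/547) = 6*(1/547) = 6/547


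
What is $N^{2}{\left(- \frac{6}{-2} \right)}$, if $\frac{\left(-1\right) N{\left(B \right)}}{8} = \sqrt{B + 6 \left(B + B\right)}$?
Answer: $2496$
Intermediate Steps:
$N{\left(B \right)} = - 8 \sqrt{13} \sqrt{B}$ ($N{\left(B \right)} = - 8 \sqrt{B + 6 \left(B + B\right)} = - 8 \sqrt{B + 6 \cdot 2 B} = - 8 \sqrt{B + 12 B} = - 8 \sqrt{13 B} = - 8 \sqrt{13} \sqrt{B}$)
$N^{2}{\left(- \frac{6}{-2} \right)} = \left(- 8 \sqrt{13} \sqrt{- \frac{6}{-2}}\right)^{2} = \left(- 8 \sqrt{13} \sqrt{\left(-6\right) \left(- \frac{1}{2}\right)}\right)^{2} = \left(- 8 \sqrt{13} \sqrt{3}\right)^{2} = \left(- 8 \sqrt{39}\right)^{2} = 2496$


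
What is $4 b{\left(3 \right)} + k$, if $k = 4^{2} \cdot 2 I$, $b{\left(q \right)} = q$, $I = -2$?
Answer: $-52$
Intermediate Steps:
$k = -64$ ($k = 4^{2} \cdot 2 \left(-2\right) = 16 \cdot 2 \left(-2\right) = 32 \left(-2\right) = -64$)
$4 b{\left(3 \right)} + k = 4 \cdot 3 - 64 = 12 - 64 = -52$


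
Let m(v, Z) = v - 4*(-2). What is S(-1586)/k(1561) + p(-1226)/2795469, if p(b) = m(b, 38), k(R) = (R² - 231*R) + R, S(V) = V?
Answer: -2321413824/1936040260693 ≈ -0.0011991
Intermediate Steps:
m(v, Z) = 8 + v (m(v, Z) = v + 8 = 8 + v)
k(R) = R² - 230*R
p(b) = 8 + b
S(-1586)/k(1561) + p(-1226)/2795469 = -1586*1/(1561*(-230 + 1561)) + (8 - 1226)/2795469 = -1586/(1561*1331) - 1218*1/2795469 = -1586/2077691 - 406/931823 = -2321413824/1936040260693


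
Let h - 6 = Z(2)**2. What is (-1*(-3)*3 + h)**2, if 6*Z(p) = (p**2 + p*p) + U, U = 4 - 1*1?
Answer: 436921/1296 ≈ 337.13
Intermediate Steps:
U = 3 (U = 4 - 1 = 3)
Z(p) = 1/2 + p**2/3 (Z(p) = ((p**2 + p*p) + 3)/6 = ((p**2 + p**2) + 3)/6 = (2*p**2 + 3)/6 = (3 + 2*p**2)/6 = 1/2 + p**2/3)
h = 337/36 (h = 6 + (1/2 + (1/3)*2**2)**2 = 6 + (1/2 + (1/3)*4)**2 = 6 + (1/2 + 4/3)**2 = 6 + (11/6)**2 = 6 + 121/36 = 337/36 ≈ 9.3611)
(-1*(-3)*3 + h)**2 = (-1*(-3)*3 + 337/36)**2 = (3*3 + 337/36)**2 = (9 + 337/36)**2 = (661/36)**2 = 436921/1296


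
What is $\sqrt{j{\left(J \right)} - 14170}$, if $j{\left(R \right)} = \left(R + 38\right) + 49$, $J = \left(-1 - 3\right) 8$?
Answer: $i \sqrt{14115} \approx 118.81 i$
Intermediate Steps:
$J = -32$ ($J = \left(-4\right) 8 = -32$)
$j{\left(R \right)} = 87 + R$ ($j{\left(R \right)} = \left(38 + R\right) + 49 = 87 + R$)
$\sqrt{j{\left(J \right)} - 14170} = \sqrt{\left(87 - 32\right) - 14170} = \sqrt{55 - 14170} = \sqrt{-14115} = i \sqrt{14115}$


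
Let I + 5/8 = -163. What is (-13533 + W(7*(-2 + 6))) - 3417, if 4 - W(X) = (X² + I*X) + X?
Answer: -26353/2 ≈ -13177.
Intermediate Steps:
I = -1309/8 (I = -5/8 - 163 = -1309/8 ≈ -163.63)
W(X) = 4 - X² + 1301*X/8 (W(X) = 4 - ((X² - 1309*X/8) + X) = 4 - (X² - 1301*X/8) = 4 + (-X² + 1301*X/8) = 4 - X² + 1301*X/8)
(-13533 + W(7*(-2 + 6))) - 3417 = (-13533 + (4 - (7*(-2 + 6))² + 1301*(7*(-2 + 6))/8)) - 3417 = (-13533 + (4 - (7*4)² + 1301*(7*4)/8)) - 3417 = (-13533 + (4 - 1*28² + (1301/8)*28)) - 3417 = (-13533 + (4 - 1*784 + 9107/2)) - 3417 = (-13533 + (4 - 784 + 9107/2)) - 3417 = (-13533 + 7547/2) - 3417 = -19519/2 - 3417 = -26353/2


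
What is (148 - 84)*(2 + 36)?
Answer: 2432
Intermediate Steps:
(148 - 84)*(2 + 36) = 64*38 = 2432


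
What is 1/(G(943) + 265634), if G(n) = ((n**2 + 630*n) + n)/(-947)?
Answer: 947/250071116 ≈ 3.7869e-6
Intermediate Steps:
G(n) = -631*n/947 - n**2/947 (G(n) = (n**2 + 631*n)*(-1/947) = -631*n/947 - n**2/947)
1/(G(943) + 265634) = 1/(-1/947*943*(631 + 943) + 265634) = 1/(-1/947*943*1574 + 265634) = 1/(-1484282/947 + 265634) = 1/(250071116/947) = 947/250071116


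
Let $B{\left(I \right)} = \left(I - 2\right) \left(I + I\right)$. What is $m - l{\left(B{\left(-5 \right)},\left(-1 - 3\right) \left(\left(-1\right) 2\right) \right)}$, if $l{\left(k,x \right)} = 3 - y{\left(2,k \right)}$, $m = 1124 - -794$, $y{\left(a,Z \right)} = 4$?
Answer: $1919$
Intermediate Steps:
$B{\left(I \right)} = 2 I \left(-2 + I\right)$ ($B{\left(I \right)} = \left(-2 + I\right) 2 I = 2 I \left(-2 + I\right)$)
$m = 1918$ ($m = 1124 + 794 = 1918$)
$l{\left(k,x \right)} = -1$ ($l{\left(k,x \right)} = 3 - 4 = -1$)
$m - l{\left(B{\left(-5 \right)},\left(-1 - 3\right) \left(\left(-1\right) 2\right) \right)} = 1918 - -1 = 1918 + 1 = 1919$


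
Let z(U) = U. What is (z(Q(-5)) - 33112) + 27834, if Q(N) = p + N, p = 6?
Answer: -5277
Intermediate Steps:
Q(N) = 6 + N
(z(Q(-5)) - 33112) + 27834 = ((6 - 5) - 33112) + 27834 = (1 - 33112) + 27834 = -33111 + 27834 = -5277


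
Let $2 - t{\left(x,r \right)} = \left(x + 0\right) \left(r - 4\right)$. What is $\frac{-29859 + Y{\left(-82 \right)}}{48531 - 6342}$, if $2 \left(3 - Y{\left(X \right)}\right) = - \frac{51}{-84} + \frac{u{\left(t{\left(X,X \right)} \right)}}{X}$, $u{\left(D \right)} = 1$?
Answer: $- \frac{68550059}{96865944} \approx -0.70768$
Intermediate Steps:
$t{\left(x,r \right)} = 2 - x \left(-4 + r\right)$ ($t{\left(x,r \right)} = 2 - \left(x + 0\right) \left(r - 4\right) = 2 - x \left(-4 + r\right)$)
$Y{\left(X \right)} = \frac{151}{56} - \frac{1}{2 X}$ ($Y{\left(X \right)} = 3 - \frac{- \frac{51}{-84} + 1 \frac{1}{X}}{2} = 3 - \frac{\left(-51\right) \left(- \frac{1}{84}\right) + \frac{1}{X}}{2} = 3 - \frac{\frac{17}{28} + \frac{1}{X}}{2} = 3 - \left(\frac{17}{56} + \frac{1}{2 X}\right) = \frac{151}{56} - \frac{1}{2 X}$)
$\frac{-29859 + Y{\left(-82 \right)}}{48531 - 6342} = \frac{-29859 + \frac{-28 + 151 \left(-82\right)}{56 \left(-82\right)}}{48531 - 6342} = \frac{-29859 + \frac{1}{56} \left(- \frac{1}{82}\right) \left(-28 - 12382\right)}{42189} = \left(-29859 + \frac{1}{56} \left(- \frac{1}{82}\right) \left(-12410\right)\right) \frac{1}{42189} = \left(-29859 + \frac{6205}{2296}\right) \frac{1}{42189} = \left(- \frac{68550059}{2296}\right) \frac{1}{42189} = - \frac{68550059}{96865944}$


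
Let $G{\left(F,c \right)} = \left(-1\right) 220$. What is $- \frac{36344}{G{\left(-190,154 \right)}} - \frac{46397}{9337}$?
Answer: $\frac{7480377}{46685} \approx 160.23$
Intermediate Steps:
$G{\left(F,c \right)} = -220$
$- \frac{36344}{G{\left(-190,154 \right)}} - \frac{46397}{9337} = - \frac{36344}{-220} - \frac{46397}{9337} = \left(-36344\right) \left(- \frac{1}{220}\right) - \frac{46397}{9337} = \frac{826}{5} - \frac{46397}{9337} = \frac{7480377}{46685}$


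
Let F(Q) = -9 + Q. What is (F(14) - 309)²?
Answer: 92416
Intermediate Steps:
(F(14) - 309)² = ((-9 + 14) - 309)² = (5 - 309)² = (-304)² = 92416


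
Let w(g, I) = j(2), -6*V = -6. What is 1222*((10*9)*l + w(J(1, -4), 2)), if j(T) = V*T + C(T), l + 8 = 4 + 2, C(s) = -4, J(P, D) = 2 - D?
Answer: -222404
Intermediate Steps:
V = 1 (V = -⅙*(-6) = 1)
l = -2 (l = -8 + (4 + 2) = -8 + 6 = -2)
j(T) = -4 + T (j(T) = 1*T - 4 = T - 4 = -4 + T)
w(g, I) = -2 (w(g, I) = -4 + 2 = -2)
1222*((10*9)*l + w(J(1, -4), 2)) = 1222*((10*9)*(-2) - 2) = 1222*(90*(-2) - 2) = 1222*(-180 - 2) = 1222*(-182) = -222404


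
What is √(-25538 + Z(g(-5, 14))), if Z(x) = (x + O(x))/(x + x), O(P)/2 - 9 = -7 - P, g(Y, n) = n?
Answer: I*√5005518/14 ≈ 159.81*I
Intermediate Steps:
O(P) = 4 - 2*P (O(P) = 18 + 2*(-7 - P) = 18 + (-14 - 2*P) = 4 - 2*P)
Z(x) = (4 - x)/(2*x) (Z(x) = (x + (4 - 2*x))/(x + x) = (4 - x)/((2*x)) = (4 - x)*(1/(2*x)) = (4 - x)/(2*x))
√(-25538 + Z(g(-5, 14))) = √(-25538 + (½)*(4 - 1*14)/14) = √(-25538 + (½)*(1/14)*(4 - 14)) = √(-25538 + (½)*(1/14)*(-10)) = √(-25538 - 5/14) = √(-357537/14) = I*√5005518/14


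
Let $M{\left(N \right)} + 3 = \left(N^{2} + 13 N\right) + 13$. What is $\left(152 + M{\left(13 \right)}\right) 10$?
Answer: $5000$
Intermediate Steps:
$M{\left(N \right)} = 10 + N^{2} + 13 N$ ($M{\left(N \right)} = -3 + \left(\left(N^{2} + 13 N\right) + 13\right) = -3 + \left(13 + N^{2} + 13 N\right) = 10 + N^{2} + 13 N$)
$\left(152 + M{\left(13 \right)}\right) 10 = \left(152 + \left(10 + 13^{2} + 13 \cdot 13\right)\right) 10 = \left(152 + \left(10 + 169 + 169\right)\right) 10 = \left(152 + 348\right) 10 = 500 \cdot 10 = 5000$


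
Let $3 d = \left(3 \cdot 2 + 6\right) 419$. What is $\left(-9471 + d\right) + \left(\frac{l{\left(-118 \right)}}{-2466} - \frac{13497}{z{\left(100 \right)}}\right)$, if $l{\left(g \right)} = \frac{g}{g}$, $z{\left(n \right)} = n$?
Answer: $- \frac{977765351}{123300} \approx -7930.0$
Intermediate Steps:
$l{\left(g \right)} = 1$
$d = 1676$ ($d = \frac{\left(3 \cdot 2 + 6\right) 419}{3} = \frac{\left(6 + 6\right) 419}{3} = \frac{12 \cdot 419}{3} = \frac{1}{3} \cdot 5028 = 1676$)
$\left(-9471 + d\right) + \left(\frac{l{\left(-118 \right)}}{-2466} - \frac{13497}{z{\left(100 \right)}}\right) = \left(-9471 + 1676\right) + \left(1 \frac{1}{-2466} - \frac{13497}{100}\right) = -7795 + \left(1 \left(- \frac{1}{2466}\right) - \frac{13497}{100}\right) = -7795 - \frac{16641851}{123300} = - \frac{977765351}{123300}$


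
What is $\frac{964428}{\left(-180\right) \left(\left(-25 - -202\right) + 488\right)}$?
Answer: $- \frac{80369}{9975} \approx -8.057$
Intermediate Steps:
$\frac{964428}{\left(-180\right) \left(\left(-25 - -202\right) + 488\right)} = \frac{964428}{\left(-180\right) \left(\left(-25 + 202\right) + 488\right)} = \frac{964428}{\left(-180\right) \left(177 + 488\right)} = \frac{964428}{\left(-180\right) 665} = \frac{964428}{-119700} = 964428 \left(- \frac{1}{119700}\right) = - \frac{80369}{9975}$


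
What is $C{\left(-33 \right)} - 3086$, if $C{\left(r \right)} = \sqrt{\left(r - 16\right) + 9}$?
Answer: $-3086 + 2 i \sqrt{10} \approx -3086.0 + 6.3246 i$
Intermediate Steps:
$C{\left(r \right)} = \sqrt{-7 + r}$ ($C{\left(r \right)} = \sqrt{\left(-16 + r\right) + 9} = \sqrt{-7 + r}$)
$C{\left(-33 \right)} - 3086 = \sqrt{-7 - 33} - 3086 = \sqrt{-40} - 3086 = 2 i \sqrt{10} - 3086 = -3086 + 2 i \sqrt{10}$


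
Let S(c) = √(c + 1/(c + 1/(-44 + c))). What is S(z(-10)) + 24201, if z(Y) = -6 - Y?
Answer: 24201 + 26*√159/159 ≈ 24203.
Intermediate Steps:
S(z(-10)) + 24201 = √((-6 - 1*(-10)) + 1/((-6 - 1*(-10)) + 1/(-44 + (-6 - 1*(-10))))) + 24201 = √((-6 + 10) + 1/((-6 + 10) + 1/(-44 + (-6 + 10)))) + 24201 = √(4 + 1/(4 + 1/(-44 + 4))) + 24201 = √(4 + 1/(4 + 1/(-40))) + 24201 = √(4 + 1/(4 - 1/40)) + 24201 = √(4 + 1/(159/40)) + 24201 = √(4 + 40/159) + 24201 = √(676/159) + 24201 = 26*√159/159 + 24201 = 24201 + 26*√159/159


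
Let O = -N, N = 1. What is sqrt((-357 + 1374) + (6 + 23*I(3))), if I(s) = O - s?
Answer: 7*sqrt(19) ≈ 30.512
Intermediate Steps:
O = -1 (O = -1*1 = -1)
I(s) = -1 - s
sqrt((-357 + 1374) + (6 + 23*I(3))) = sqrt((-357 + 1374) + (6 + 23*(-1 - 1*3))) = sqrt(1017 + (6 + 23*(-1 - 3))) = sqrt(1017 + (6 + 23*(-4))) = sqrt(1017 + (6 - 92)) = sqrt(1017 - 86) = sqrt(931) = 7*sqrt(19)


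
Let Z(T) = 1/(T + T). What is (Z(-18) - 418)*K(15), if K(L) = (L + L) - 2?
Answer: -105343/9 ≈ -11705.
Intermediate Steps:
Z(T) = 1/(2*T)
K(L) = -2 + 2*L (K(L) = 2*L - 2 = -2 + 2*L)
(Z(-18) - 418)*K(15) = ((1/2)/(-18) - 418)*(-2 + 2*15) = ((1/2)*(-1/18) - 418)*(-2 + 30) = (-1/36 - 418)*28 = -15049/36*28 = -105343/9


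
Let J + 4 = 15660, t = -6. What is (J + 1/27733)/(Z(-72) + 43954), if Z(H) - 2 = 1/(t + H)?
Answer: 33866652222/95084448611 ≈ 0.35617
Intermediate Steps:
J = 15656 (J = -4 + 15660 = 15656)
Z(H) = 2 + 1/(-6 + H)
(J + 1/27733)/(Z(-72) + 43954) = (15656 + 1/27733)/((-11 + 2*(-72))/(-6 - 72) + 43954) = (15656 + 1/27733)/((-11 - 144)/(-78) + 43954) = 434187849/(27733*(-1/78*(-155) + 43954)) = 434187849/(27733*(155/78 + 43954)) = 434187849/(27733*(3428567/78)) = (434187849/27733)*(78/3428567) = 33866652222/95084448611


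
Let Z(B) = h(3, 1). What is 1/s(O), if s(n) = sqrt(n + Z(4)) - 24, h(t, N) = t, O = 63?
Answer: -4/85 - sqrt(66)/510 ≈ -0.062988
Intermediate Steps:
Z(B) = 3
s(n) = -24 + sqrt(3 + n) (s(n) = sqrt(n + 3) - 24 = sqrt(3 + n) - 24 = -24 + sqrt(3 + n))
1/s(O) = 1/(-24 + sqrt(3 + 63)) = 1/(-24 + sqrt(66))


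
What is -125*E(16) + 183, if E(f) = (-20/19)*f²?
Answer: 643477/19 ≈ 33867.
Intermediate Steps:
E(f) = -20*f²/19 (E(f) = (-20*1/19)*f² = -20*f²/19)
-125*E(16) + 183 = -(-2500)*16²/19 + 183 = -(-2500)*256/19 + 183 = -125*(-5120/19) + 183 = 640000/19 + 183 = 643477/19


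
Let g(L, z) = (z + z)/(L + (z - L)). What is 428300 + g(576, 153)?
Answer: 428302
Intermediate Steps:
g(L, z) = 2 (g(L, z) = (2*z)/z = 2)
428300 + g(576, 153) = 428300 + 2 = 428302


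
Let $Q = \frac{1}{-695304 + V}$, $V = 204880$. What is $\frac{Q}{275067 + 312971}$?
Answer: $- \frac{1}{288387948112} \approx -3.4676 \cdot 10^{-12}$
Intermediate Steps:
$Q = - \frac{1}{490424}$ ($Q = \frac{1}{-695304 + 204880} = \frac{1}{-490424} = - \frac{1}{490424} \approx -2.0391 \cdot 10^{-6}$)
$\frac{Q}{275067 + 312971} = - \frac{1}{490424 \left(275067 + 312971\right)} = - \frac{1}{490424 \cdot 588038} = \left(- \frac{1}{490424}\right) \frac{1}{588038} = - \frac{1}{288387948112}$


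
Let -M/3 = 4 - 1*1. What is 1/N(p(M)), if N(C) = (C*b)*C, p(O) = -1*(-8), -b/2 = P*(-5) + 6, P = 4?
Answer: 1/1792 ≈ 0.00055804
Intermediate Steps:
M = -9 (M = -3*(4 - 1*1) = -3*(4 - 1) = -3*3 = -9)
b = 28 (b = -2*(4*(-5) + 6) = -2*(-20 + 6) = -2*(-14) = 28)
p(O) = 8
N(C) = 28*C**2 (N(C) = (C*28)*C = (28*C)*C = 28*C**2)
1/N(p(M)) = 1/(28*8**2) = 1/(28*64) = 1/1792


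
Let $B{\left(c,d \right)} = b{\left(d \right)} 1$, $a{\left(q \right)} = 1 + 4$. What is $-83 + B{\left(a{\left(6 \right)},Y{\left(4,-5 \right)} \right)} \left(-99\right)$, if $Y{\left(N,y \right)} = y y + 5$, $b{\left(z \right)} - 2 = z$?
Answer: $-3251$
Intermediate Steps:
$a{\left(q \right)} = 5$
$b{\left(z \right)} = 2 + z$
$Y{\left(N,y \right)} = 5 + y^{2}$ ($Y{\left(N,y \right)} = y^{2} + 5 = 5 + y^{2}$)
$B{\left(c,d \right)} = 2 + d$ ($B{\left(c,d \right)} = \left(2 + d\right) 1 = 2 + d$)
$-83 + B{\left(a{\left(6 \right)},Y{\left(4,-5 \right)} \right)} \left(-99\right) = -83 + \left(2 + \left(5 + \left(-5\right)^{2}\right)\right) \left(-99\right) = -83 + \left(2 + \left(5 + 25\right)\right) \left(-99\right) = -83 + \left(2 + 30\right) \left(-99\right) = -83 + 32 \left(-99\right) = -83 - 3168 = -3251$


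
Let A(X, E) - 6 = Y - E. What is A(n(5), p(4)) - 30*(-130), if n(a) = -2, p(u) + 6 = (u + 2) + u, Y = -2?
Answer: 3900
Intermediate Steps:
p(u) = -4 + 2*u (p(u) = -6 + ((u + 2) + u) = -6 + ((2 + u) + u) = -6 + (2 + 2*u) = -4 + 2*u)
A(X, E) = 4 - E (A(X, E) = 6 + (-2 - E) = 4 - E)
A(n(5), p(4)) - 30*(-130) = (4 - (-4 + 2*4)) - 30*(-130) = (4 - (-4 + 8)) + 3900 = (4 - 1*4) + 3900 = (4 - 4) + 3900 = 0 + 3900 = 3900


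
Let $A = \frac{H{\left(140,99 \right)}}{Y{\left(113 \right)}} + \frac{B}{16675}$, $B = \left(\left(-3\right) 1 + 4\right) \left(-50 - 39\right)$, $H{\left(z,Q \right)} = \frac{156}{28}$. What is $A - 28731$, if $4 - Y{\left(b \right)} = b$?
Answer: $- \frac{365545949507}{12723025} \approx -28731.0$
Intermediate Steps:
$Y{\left(b \right)} = 4 - b$
$H{\left(z,Q \right)} = \frac{39}{7}$ ($H{\left(z,Q \right)} = 156 \cdot \frac{1}{28} = \frac{39}{7}$)
$B = -89$ ($B = \left(-3 + 4\right) \left(-89\right) = 1 \left(-89\right) = -89$)
$A = - \frac{718232}{12723025}$ ($A = \frac{39}{7 \left(4 - 113\right)} - \frac{89}{16675} = \frac{39}{7 \left(-109\right)} - \frac{89}{16675} = \frac{39}{7} \left(- \frac{1}{109}\right) - \frac{89}{16675} = - \frac{39}{763} - \frac{89}{16675} = - \frac{718232}{12723025} \approx -0.056451$)
$A - 28731 = - \frac{718232}{12723025} - 28731 = - \frac{365545949507}{12723025}$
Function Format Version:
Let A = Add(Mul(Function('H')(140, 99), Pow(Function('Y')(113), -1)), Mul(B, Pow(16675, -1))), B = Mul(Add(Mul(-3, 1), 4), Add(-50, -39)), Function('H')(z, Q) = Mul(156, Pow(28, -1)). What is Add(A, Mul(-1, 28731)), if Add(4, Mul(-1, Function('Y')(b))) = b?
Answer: Rational(-365545949507, 12723025) ≈ -28731.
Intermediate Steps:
Function('Y')(b) = Add(4, Mul(-1, b))
Function('H')(z, Q) = Rational(39, 7) (Function('H')(z, Q) = Mul(156, Rational(1, 28)) = Rational(39, 7))
B = -89 (B = Mul(Add(-3, 4), -89) = Mul(1, -89) = -89)
A = Rational(-718232, 12723025) (A = Add(Mul(Rational(39, 7), Pow(Add(4, Mul(-1, 113)), -1)), Mul(-89, Pow(16675, -1))) = Add(Mul(Rational(39, 7), Pow(Add(4, -113), -1)), Mul(-89, Rational(1, 16675))) = Add(Mul(Rational(39, 7), Pow(-109, -1)), Rational(-89, 16675)) = Add(Mul(Rational(39, 7), Rational(-1, 109)), Rational(-89, 16675)) = Add(Rational(-39, 763), Rational(-89, 16675)) = Rational(-718232, 12723025) ≈ -0.056451)
Add(A, Mul(-1, 28731)) = Add(Rational(-718232, 12723025), Mul(-1, 28731)) = Add(Rational(-718232, 12723025), -28731) = Rational(-365545949507, 12723025)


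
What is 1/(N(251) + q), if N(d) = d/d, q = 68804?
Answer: 1/68805 ≈ 1.4534e-5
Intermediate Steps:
N(d) = 1
1/(N(251) + q) = 1/(1 + 68804) = 1/68805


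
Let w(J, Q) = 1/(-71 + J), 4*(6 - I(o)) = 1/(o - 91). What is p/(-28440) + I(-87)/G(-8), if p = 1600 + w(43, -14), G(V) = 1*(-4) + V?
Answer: -2190647/3937360 ≈ -0.55637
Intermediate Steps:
G(V) = -4 + V
I(o) = 6 - 1/(4*(-91 + o)) (I(o) = 6 - 1/(4*(o - 91)) = 6 - 1/(4*(-91 + o)))
p = 44799/28 (p = 1600 + 1/(-71 + 43) = 1600 + 1/(-28) = 1600 - 1/28 = 44799/28 ≈ 1600.0)
p/(-28440) + I(-87)/G(-8) = (44799/28)/(-28440) + ((-2185 + 24*(-87))/(4*(-91 - 87)))/(-4 - 8) = (44799/28)*(-1/28440) + ((¼)*(-2185 - 2088)/(-178))/(-12) = -14933/265440 + ((¼)*(-1/178)*(-4273))*(-1/12) = -14933/265440 + (4273/712)*(-1/12) = -14933/265440 - 4273/8544 = -2190647/3937360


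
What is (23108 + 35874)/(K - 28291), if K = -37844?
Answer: -58982/66135 ≈ -0.89184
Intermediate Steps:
(23108 + 35874)/(K - 28291) = (23108 + 35874)/(-37844 - 28291) = 58982/(-66135) = 58982*(-1/66135) = -58982/66135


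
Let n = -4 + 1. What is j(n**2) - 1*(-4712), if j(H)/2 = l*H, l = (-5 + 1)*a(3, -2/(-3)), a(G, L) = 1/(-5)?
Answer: 23632/5 ≈ 4726.4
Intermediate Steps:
a(G, L) = -1/5 (a(G, L) = 1*(-1/5) = -1/5)
l = 4/5 (l = (-5 + 1)*(-1/5) = -4*(-1/5) = 4/5 ≈ 0.80000)
n = -3
j(H) = 8*H/5 (j(H) = 2*(4*H/5) = 8*H/5)
j(n**2) - 1*(-4712) = (8/5)*(-3)**2 - 1*(-4712) = (8/5)*9 + 4712 = 72/5 + 4712 = 23632/5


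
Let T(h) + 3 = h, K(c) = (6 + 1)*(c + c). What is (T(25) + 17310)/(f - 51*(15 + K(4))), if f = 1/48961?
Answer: -212148013/44321945 ≈ -4.7865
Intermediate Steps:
K(c) = 14*c (K(c) = 7*(2*c) = 14*c)
T(h) = -3 + h
f = 1/48961 ≈ 2.0424e-5
(T(25) + 17310)/(f - 51*(15 + K(4))) = ((-3 + 25) + 17310)/(1/48961 - 51*(15 + 14*4)) = (22 + 17310)/(1/48961 - 51*(15 + 56)) = 17332/(1/48961 - 51*71) = 17332/(1/48961 - 3621) = 17332/(-177287780/48961) = 17332*(-48961/177287780) = -212148013/44321945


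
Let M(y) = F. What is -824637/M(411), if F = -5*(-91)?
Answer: -824637/455 ≈ -1812.4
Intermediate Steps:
F = 455
M(y) = 455
-824637/M(411) = -824637/455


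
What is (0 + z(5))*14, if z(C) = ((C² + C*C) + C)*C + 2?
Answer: 3878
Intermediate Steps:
z(C) = 2 + C*(C + 2*C²) (z(C) = ((C² + C²) + C)*C + 2 = (2*C² + C)*C + 2 = (C + 2*C²)*C + 2 = C*(C + 2*C²) + 2 = 2 + C*(C + 2*C²))
(0 + z(5))*14 = (0 + (2 + 5² + 2*5³))*14 = (0 + (2 + 25 + 2*125))*14 = (0 + (2 + 25 + 250))*14 = (0 + 277)*14 = 277*14 = 3878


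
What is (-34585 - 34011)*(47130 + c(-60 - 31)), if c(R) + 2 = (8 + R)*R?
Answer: -3750897876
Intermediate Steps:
c(R) = -2 + R*(8 + R) (c(R) = -2 + (8 + R)*R = -2 + R*(8 + R))
(-34585 - 34011)*(47130 + c(-60 - 31)) = (-34585 - 34011)*(47130 + (-2 + (-60 - 31)**2 + 8*(-60 - 31))) = -68596*(47130 + (-2 + (-91)**2 + 8*(-91))) = -68596*(47130 + (-2 + 8281 - 728)) = -68596*(47130 + 7551) = -68596*54681 = -3750897876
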